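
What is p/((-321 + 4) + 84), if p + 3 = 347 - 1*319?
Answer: -25/233 ≈ -0.10730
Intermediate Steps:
p = 25 (p = -3 + (347 - 1*319) = -3 + (347 - 319) = -3 + 28 = 25)
p/((-321 + 4) + 84) = 25/((-321 + 4) + 84) = 25/(-317 + 84) = 25/(-233) = 25*(-1/233) = -25/233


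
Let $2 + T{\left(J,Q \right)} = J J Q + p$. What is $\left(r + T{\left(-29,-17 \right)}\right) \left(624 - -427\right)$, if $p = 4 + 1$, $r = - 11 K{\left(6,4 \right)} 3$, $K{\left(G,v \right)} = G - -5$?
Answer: $-15404507$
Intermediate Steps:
$K{\left(G,v \right)} = 5 + G$ ($K{\left(G,v \right)} = G + 5 = 5 + G$)
$r = -363$ ($r = - 11 \left(5 + 6\right) 3 = \left(-11\right) 11 \cdot 3 = \left(-121\right) 3 = -363$)
$p = 5$
$T{\left(J,Q \right)} = 3 + Q J^{2}$ ($T{\left(J,Q \right)} = -2 + \left(J J Q + 5\right) = -2 + \left(J^{2} Q + 5\right) = -2 + \left(Q J^{2} + 5\right) = -2 + \left(5 + Q J^{2}\right) = 3 + Q J^{2}$)
$\left(r + T{\left(-29,-17 \right)}\right) \left(624 - -427\right) = \left(-363 + \left(3 - 17 \left(-29\right)^{2}\right)\right) \left(624 - -427\right) = \left(-363 + \left(3 - 14297\right)\right) \left(624 + 427\right) = \left(-363 + \left(3 - 14297\right)\right) 1051 = \left(-363 - 14294\right) 1051 = \left(-14657\right) 1051 = -15404507$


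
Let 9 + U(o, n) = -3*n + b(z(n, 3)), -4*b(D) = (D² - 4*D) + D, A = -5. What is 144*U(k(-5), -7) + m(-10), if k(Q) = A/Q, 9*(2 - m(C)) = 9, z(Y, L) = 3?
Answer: 1729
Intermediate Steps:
m(C) = 1 (m(C) = 2 - ⅑*9 = 2 - 1 = 1)
k(Q) = -5/Q
b(D) = -D²/4 + 3*D/4 (b(D) = -((D² - 4*D) + D)/4 = -(D² - 3*D)/4 = -D²/4 + 3*D/4)
U(o, n) = -9 - 3*n (U(o, n) = -9 + (-3*n + (¼)*3*(3 - 1*3)) = -9 + (-3*n + (¼)*3*(3 - 3)) = -9 + (-3*n + (¼)*3*0) = -9 + (-3*n + 0) = -9 - 3*n)
144*U(k(-5), -7) + m(-10) = 144*(-9 - 3*(-7)) + 1 = 144*(-9 + 21) + 1 = 144*12 + 1 = 1728 + 1 = 1729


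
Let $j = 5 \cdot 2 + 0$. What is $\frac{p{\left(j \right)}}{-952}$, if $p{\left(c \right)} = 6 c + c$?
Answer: $- \frac{5}{68} \approx -0.073529$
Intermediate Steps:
$j = 10$ ($j = 10 + 0 = 10$)
$p{\left(c \right)} = 7 c$
$\frac{p{\left(j \right)}}{-952} = \frac{7 \cdot 10}{-952} = 70 \left(- \frac{1}{952}\right) = - \frac{5}{68}$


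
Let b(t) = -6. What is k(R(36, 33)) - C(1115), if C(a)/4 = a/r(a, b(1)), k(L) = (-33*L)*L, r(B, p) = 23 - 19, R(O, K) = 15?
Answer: -8540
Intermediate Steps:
r(B, p) = 4
k(L) = -33*L²
C(a) = a (C(a) = 4*(a/4) = a)
k(R(36, 33)) - C(1115) = -33*15² - 1*1115 = -33*225 - 1115 = -7425 - 1115 = -8540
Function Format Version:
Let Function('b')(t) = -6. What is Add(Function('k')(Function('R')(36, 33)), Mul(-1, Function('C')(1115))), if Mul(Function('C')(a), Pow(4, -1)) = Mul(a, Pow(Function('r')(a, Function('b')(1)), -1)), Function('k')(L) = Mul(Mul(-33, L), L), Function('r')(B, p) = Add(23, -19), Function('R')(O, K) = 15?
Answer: -8540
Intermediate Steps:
Function('r')(B, p) = 4
Function('k')(L) = Mul(-33, Pow(L, 2))
Function('C')(a) = a (Function('C')(a) = Mul(4, Mul(a, Pow(4, -1))) = Mul(4, Mul(a, Rational(1, 4))) = Mul(4, Mul(Rational(1, 4), a)) = a)
Add(Function('k')(Function('R')(36, 33)), Mul(-1, Function('C')(1115))) = Add(Mul(-33, Pow(15, 2)), Mul(-1, 1115)) = Add(Mul(-33, 225), -1115) = Add(-7425, -1115) = -8540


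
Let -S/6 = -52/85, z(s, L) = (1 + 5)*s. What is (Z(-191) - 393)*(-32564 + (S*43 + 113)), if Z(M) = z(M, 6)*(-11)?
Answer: -33523695747/85 ≈ -3.9440e+8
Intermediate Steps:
z(s, L) = 6*s
S = 312/85 (S = -(-312)/85 = -6*(-52/85) = 312/85 ≈ 3.6706)
Z(M) = -66*M (Z(M) = (6*M)*(-11) = -66*M)
(Z(-191) - 393)*(-32564 + (S*43 + 113)) = (-66*(-191) - 393)*(-32564 + ((312/85)*43 + 113)) = (12606 - 393)*(-32564 + (13416/85 + 113)) = 12213*(-32564 + 23021/85) = 12213*(-2744919/85) = -33523695747/85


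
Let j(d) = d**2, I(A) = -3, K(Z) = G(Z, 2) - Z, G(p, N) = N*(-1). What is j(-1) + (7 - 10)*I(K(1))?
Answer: 10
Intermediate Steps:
G(p, N) = -N
K(Z) = -2 - Z (K(Z) = -1*2 - Z = -2 - Z)
j(-1) + (7 - 10)*I(K(1)) = (-1)**2 + (7 - 10)*(-3) = 1 - 3*(-3) = 1 + 9 = 10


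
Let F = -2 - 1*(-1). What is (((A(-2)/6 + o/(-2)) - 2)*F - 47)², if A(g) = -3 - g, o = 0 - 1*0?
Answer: 72361/36 ≈ 2010.0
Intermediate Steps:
o = 0 (o = 0 + 0 = 0)
F = -1 (F = -2 + 1 = -1)
(((A(-2)/6 + o/(-2)) - 2)*F - 47)² = ((((-3 - 1*(-2))/6 + 0/(-2)) - 2)*(-1) - 47)² = ((((-3 + 2)*(⅙) + 0*(-½)) - 2)*(-1) - 47)² = (((-1*⅙ + 0) - 2)*(-1) - 47)² = (((-⅙ + 0) - 2)*(-1) - 47)² = ((-⅙ - 2)*(-1) - 47)² = (-13/6*(-1) - 47)² = (13/6 - 47)² = (-269/6)² = 72361/36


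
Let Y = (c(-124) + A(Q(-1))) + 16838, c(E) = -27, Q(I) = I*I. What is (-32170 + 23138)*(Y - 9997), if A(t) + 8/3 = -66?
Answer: -182771552/3 ≈ -6.0924e+7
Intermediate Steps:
Q(I) = I**2
A(t) = -206/3 (A(t) = -8/3 - 66 = -206/3)
Y = 50227/3 (Y = (-27 - 206/3) + 16838 = -287/3 + 16838 = 50227/3 ≈ 16742.)
(-32170 + 23138)*(Y - 9997) = (-32170 + 23138)*(50227/3 - 9997) = -9032*20236/3 = -182771552/3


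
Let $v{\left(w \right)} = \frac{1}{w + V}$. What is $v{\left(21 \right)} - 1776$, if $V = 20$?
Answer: $- \frac{72815}{41} \approx -1776.0$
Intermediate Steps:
$v{\left(w \right)} = \frac{1}{20 + w}$ ($v{\left(w \right)} = \frac{1}{w + 20} = \frac{1}{20 + w}$)
$v{\left(21 \right)} - 1776 = \frac{1}{20 + 21} - 1776 = \frac{1}{41} - 1776 = - \frac{72815}{41}$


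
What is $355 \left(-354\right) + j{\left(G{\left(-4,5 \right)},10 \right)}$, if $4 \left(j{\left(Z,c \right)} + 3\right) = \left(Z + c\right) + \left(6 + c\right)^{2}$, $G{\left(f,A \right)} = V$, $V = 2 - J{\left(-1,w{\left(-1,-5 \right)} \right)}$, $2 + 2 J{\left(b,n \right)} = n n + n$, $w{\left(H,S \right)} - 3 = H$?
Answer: $- \frac{251213}{2} \approx -1.2561 \cdot 10^{5}$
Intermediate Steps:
$w{\left(H,S \right)} = 3 + H$
$J{\left(b,n \right)} = -1 + \frac{n}{2} + \frac{n^{2}}{2}$ ($J{\left(b,n \right)} = -1 + \frac{n n + n}{2} = -1 + \frac{n^{2} + n}{2} = -1 + \frac{n + n^{2}}{2} = -1 + \left(\frac{n}{2} + \frac{n^{2}}{2}\right) = -1 + \frac{n}{2} + \frac{n^{2}}{2}$)
$V = 0$ ($V = 2 - \left(-1 + \frac{3 - 1}{2} + \frac{\left(3 - 1\right)^{2}}{2}\right) = 2 - \left(-1 + \frac{1}{2} \cdot 2 + \frac{2^{2}}{2}\right) = 2 - \left(-1 + 1 + \frac{1}{2} \cdot 4\right) = 2 - \left(-1 + 1 + 2\right) = 2 - 2 = 0$)
$G{\left(f,A \right)} = 0$
$j{\left(Z,c \right)} = -3 + \frac{Z}{4} + \frac{c}{4} + \frac{\left(6 + c\right)^{2}}{4}$ ($j{\left(Z,c \right)} = -3 + \frac{\left(Z + c\right) + \left(6 + c\right)^{2}}{4} = -3 + \frac{Z + c + \left(6 + c\right)^{2}}{4} = -3 + \left(\frac{Z}{4} + \frac{c}{4} + \frac{\left(6 + c\right)^{2}}{4}\right) = -3 + \frac{Z}{4} + \frac{c}{4} + \frac{\left(6 + c\right)^{2}}{4}$)
$355 \left(-354\right) + j{\left(G{\left(-4,5 \right)},10 \right)} = 355 \left(-354\right) + \left(-3 + \frac{1}{4} \cdot 0 + \frac{1}{4} \cdot 10 + \frac{\left(6 + 10\right)^{2}}{4}\right) = -125670 + \left(-3 + 0 + \frac{5}{2} + \frac{16^{2}}{4}\right) = -125670 + \left(-3 + 0 + \frac{5}{2} + \frac{1}{4} \cdot 256\right) = -125670 + \left(-3 + 0 + \frac{5}{2} + 64\right) = -125670 + \frac{127}{2} = - \frac{251213}{2}$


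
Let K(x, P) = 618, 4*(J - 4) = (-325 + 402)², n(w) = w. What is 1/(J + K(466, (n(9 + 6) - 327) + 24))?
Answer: 4/8417 ≈ 0.00047523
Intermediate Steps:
J = 5945/4 (J = 4 + (-325 + 402)²/4 = 4 + (¼)*77² = 4 + (¼)*5929 = 4 + 5929/4 = 5945/4 ≈ 1486.3)
1/(J + K(466, (n(9 + 6) - 327) + 24)) = 1/(5945/4 + 618) = 1/(8417/4) = 4/8417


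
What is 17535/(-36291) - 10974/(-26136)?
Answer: -3335407/52694532 ≈ -0.063297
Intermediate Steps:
17535/(-36291) - 10974/(-26136) = 17535*(-1/36291) - 10974*(-1/26136) = -5845/12097 + 1829/4356 = -3335407/52694532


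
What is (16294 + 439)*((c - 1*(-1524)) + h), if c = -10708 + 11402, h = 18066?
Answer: 339412172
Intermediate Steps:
c = 694
(16294 + 439)*((c - 1*(-1524)) + h) = (16294 + 439)*((694 - 1*(-1524)) + 18066) = 16733*((694 + 1524) + 18066) = 16733*(2218 + 18066) = 16733*20284 = 339412172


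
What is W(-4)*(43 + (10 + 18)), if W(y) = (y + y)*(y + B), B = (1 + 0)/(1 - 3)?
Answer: 2556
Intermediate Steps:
B = -½ (B = 1/(-2) = 1*(-½) = -½ ≈ -0.50000)
W(y) = 2*y*(-½ + y) (W(y) = (y + y)*(y - ½) = (2*y)*(-½ + y) = 2*y*(-½ + y))
W(-4)*(43 + (10 + 18)) = (-4*(-1 + 2*(-4)))*(43 + (10 + 18)) = (-4*(-1 - 8))*(43 + 28) = -4*(-9)*71 = 36*71 = 2556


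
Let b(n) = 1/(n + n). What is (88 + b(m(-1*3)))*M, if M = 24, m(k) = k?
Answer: 2108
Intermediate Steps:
b(n) = 1/(2*n)
(88 + b(m(-1*3)))*M = (88 + 1/(2*((-1*3))))*24 = (88 + (½)/(-3))*24 = (88 + (½)*(-⅓))*24 = (88 - ⅙)*24 = (527/6)*24 = 2108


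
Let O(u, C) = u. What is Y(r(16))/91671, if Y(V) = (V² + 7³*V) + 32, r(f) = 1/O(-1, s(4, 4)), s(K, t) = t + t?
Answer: -310/91671 ≈ -0.0033817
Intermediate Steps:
s(K, t) = 2*t
r(f) = -1 (r(f) = 1/(-1) = -1)
Y(V) = 32 + V² + 343*V (Y(V) = (V² + 343*V) + 32 = 32 + V² + 343*V)
Y(r(16))/91671 = (32 + (-1)² + 343*(-1))/91671 = (32 + 1 - 343)*(1/91671) = -310*1/91671 = -310/91671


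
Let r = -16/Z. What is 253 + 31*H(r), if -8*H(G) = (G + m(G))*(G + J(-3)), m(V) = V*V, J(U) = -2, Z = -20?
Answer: 32462/125 ≈ 259.70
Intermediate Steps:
m(V) = V²
r = ⅘ (r = -16/(-20) = -16*(-1/20) = ⅘ ≈ 0.80000)
H(G) = -(-2 + G)*(G + G²)/8 (H(G) = -(G + G²)*(G - 2)/8 = -(G + G²)*(-2 + G)/8 = -(-2 + G)*(G + G²)/8)
253 + 31*H(r) = 253 + 31*((⅛)*(⅘)*(2 + ⅘ - (⅘)²)) = 253 + 31*((⅛)*(⅘)*(2 + ⅘ - 1*16/25)) = 253 + 31*((⅛)*(⅘)*(2 + ⅘ - 16/25)) = 253 + 31*((⅛)*(⅘)*(54/25)) = 253 + 31*(27/125) = 253 + 837/125 = 32462/125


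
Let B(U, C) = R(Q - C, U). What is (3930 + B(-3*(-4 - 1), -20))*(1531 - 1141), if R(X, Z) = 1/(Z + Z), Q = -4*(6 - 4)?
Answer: 1532713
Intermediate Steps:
Q = -8 (Q = -4*2 = -8)
R(X, Z) = 1/(2*Z)
B(U, C) = 1/(2*U)
(3930 + B(-3*(-4 - 1), -20))*(1531 - 1141) = (3930 + 1/(2*((-3*(-4 - 1)))))*(1531 - 1141) = (3930 + 1/(2*((-3*(-5)))))*390 = (3930 + (½)/15)*390 = (3930 + (½)*(1/15))*390 = (3930 + 1/30)*390 = (117901/30)*390 = 1532713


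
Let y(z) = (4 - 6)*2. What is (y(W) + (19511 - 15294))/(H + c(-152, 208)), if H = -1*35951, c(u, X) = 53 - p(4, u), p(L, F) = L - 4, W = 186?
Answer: -4213/35898 ≈ -0.11736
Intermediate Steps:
p(L, F) = -4 + L
c(u, X) = 53 (c(u, X) = 53 - (-4 + 4) = 53 - 1*0 = 53 + 0 = 53)
H = -35951
y(z) = -4 (y(z) = -2*2 = -4)
(y(W) + (19511 - 15294))/(H + c(-152, 208)) = (-4 + (19511 - 15294))/(-35951 + 53) = (-4 + 4217)/(-35898) = 4213*(-1/35898) = -4213/35898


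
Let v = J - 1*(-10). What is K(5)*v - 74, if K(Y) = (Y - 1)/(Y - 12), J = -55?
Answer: -338/7 ≈ -48.286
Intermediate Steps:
v = -45 (v = -55 - 1*(-10) = -55 + 10 = -45)
K(Y) = (-1 + Y)/(-12 + Y)
K(5)*v - 74 = ((-1 + 5)/(-12 + 5))*(-45) - 74 = (4/(-7))*(-45) - 74 = -⅐*4*(-45) - 74 = -4/7*(-45) - 74 = 180/7 - 74 = -338/7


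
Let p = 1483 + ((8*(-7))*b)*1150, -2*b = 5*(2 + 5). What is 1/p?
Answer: 1/1128483 ≈ 8.8615e-7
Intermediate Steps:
b = -35/2 (b = -5*(2 + 5)/2 = -5*7/2 = -½*35 = -35/2 ≈ -17.500)
p = 1128483 (p = 1483 + ((8*(-7))*(-35/2))*1150 = 1483 - 56*(-35/2)*1150 = 1483 + 980*1150 = 1483 + 1127000 = 1128483)
1/p = 1/1128483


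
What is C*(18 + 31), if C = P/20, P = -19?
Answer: -931/20 ≈ -46.550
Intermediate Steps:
C = -19/20 ≈ -0.95000
C*(18 + 31) = -19*(18 + 31)/20 = -19/20*49 = -931/20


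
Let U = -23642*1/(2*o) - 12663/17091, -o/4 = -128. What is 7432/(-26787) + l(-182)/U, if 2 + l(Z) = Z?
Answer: 1540010951896/206871206127 ≈ 7.4443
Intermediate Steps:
o = 512 (o = -4*(-128) = 512)
l(Z) = -2 + Z
U = -7722821/324096 (U = -23642/(512*2) - 12663/17091 = -23642/1024 - 12663*1/17091 = -23642*1/1024 - 469/633 = -11821/512 - 469/633 = -7722821/324096 ≈ -23.829)
7432/(-26787) + l(-182)/U = 7432/(-26787) + (-2 - 182)/(-7722821/324096) = 7432*(-1/26787) - 184*(-324096/7722821) = -7432/26787 + 59633664/7722821 = 1540010951896/206871206127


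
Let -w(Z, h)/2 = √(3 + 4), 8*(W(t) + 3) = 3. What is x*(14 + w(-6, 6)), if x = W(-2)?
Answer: -147/4 + 21*√7/4 ≈ -22.860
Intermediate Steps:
W(t) = -21/8 (W(t) = -3 + (⅛)*3 = -3 + 3/8 = -21/8)
x = -21/8 ≈ -2.6250
w(Z, h) = -2*√7 (w(Z, h) = -2*√(3 + 4) = -2*√7)
x*(14 + w(-6, 6)) = -21*(14 - 2*√7)/8 = -147/4 + 21*√7/4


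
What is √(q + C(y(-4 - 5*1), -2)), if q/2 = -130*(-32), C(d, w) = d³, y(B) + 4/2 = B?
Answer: √6989 ≈ 83.600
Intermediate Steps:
y(B) = -2 + B
q = 8320 (q = 2*(-130*(-32)) = 2*4160 = 8320)
√(q + C(y(-4 - 5*1), -2)) = √(8320 + (-2 + (-4 - 5*1))³) = √(8320 + (-2 + (-4 - 5))³) = √(8320 + (-2 - 9)³) = √(8320 + (-11)³) = √(8320 - 1331) = √6989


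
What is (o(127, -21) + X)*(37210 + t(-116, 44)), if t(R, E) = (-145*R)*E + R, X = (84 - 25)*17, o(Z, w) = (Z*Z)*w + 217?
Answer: -262287676086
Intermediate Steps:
o(Z, w) = 217 + w*Z**2 (o(Z, w) = Z**2*w + 217 = w*Z**2 + 217 = 217 + w*Z**2)
X = 1003 (X = 59*17 = 1003)
t(R, E) = R - 145*E*R (t(R, E) = -145*E*R + R = R - 145*E*R)
(o(127, -21) + X)*(37210 + t(-116, 44)) = ((217 - 21*127**2) + 1003)*(37210 - 116*(1 - 145*44)) = ((217 - 21*16129) + 1003)*(37210 - 116*(1 - 6380)) = ((217 - 338709) + 1003)*(37210 - 116*(-6379)) = (-338492 + 1003)*(37210 + 739964) = -337489*777174 = -262287676086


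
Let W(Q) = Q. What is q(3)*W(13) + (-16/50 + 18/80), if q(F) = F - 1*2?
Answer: 2581/200 ≈ 12.905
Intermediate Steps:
q(F) = -2 + F (q(F) = F - 2 = -2 + F)
q(3)*W(13) + (-16/50 + 18/80) = (-2 + 3)*13 + (-16/50 + 18/80) = 1*13 + (-16*1/50 + 18*(1/80)) = 13 + (-8/25 + 9/40) = 13 - 19/200 = 2581/200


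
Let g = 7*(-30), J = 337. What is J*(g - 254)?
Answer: -156368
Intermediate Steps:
g = -210
J*(g - 254) = 337*(-210 - 254) = 337*(-464) = -156368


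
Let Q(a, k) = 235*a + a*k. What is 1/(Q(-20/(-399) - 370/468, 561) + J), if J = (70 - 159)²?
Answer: 15561/114086771 ≈ 0.00013640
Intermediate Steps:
J = 7921 (J = (-89)² = 7921)
1/(Q(-20/(-399) - 370/468, 561) + J) = 1/((-20/(-399) - 370/468)*(235 + 561) + 7921) = 1/((-20*(-1/399) - 370*1/468)*796 + 7921) = 1/((20/399 - 185/234)*796 + 7921) = 1/(-23045/31122*796 + 7921) = 1/(-9171910/15561 + 7921) = 1/(114086771/15561) = 15561/114086771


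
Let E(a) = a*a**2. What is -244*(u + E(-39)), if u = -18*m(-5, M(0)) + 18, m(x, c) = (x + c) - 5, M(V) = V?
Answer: 14425524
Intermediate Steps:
E(a) = a**3
m(x, c) = -5 + c + x (m(x, c) = (c + x) - 5 = -5 + c + x)
u = 198 (u = -18*(-5 + 0 - 5) + 18 = -18*(-10) + 18 = 180 + 18 = 198)
-244*(u + E(-39)) = -244*(198 + (-39)**3) = -244*(198 - 59319) = -244*(-59121) = 14425524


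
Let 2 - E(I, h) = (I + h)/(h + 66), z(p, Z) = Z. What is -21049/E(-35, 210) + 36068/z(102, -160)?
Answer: -235780369/15080 ≈ -15635.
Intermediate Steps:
E(I, h) = 2 - (I + h)/(66 + h) (E(I, h) = 2 - (I + h)/(h + 66) = 2 - (I + h)/(66 + h))
-21049/E(-35, 210) + 36068/z(102, -160) = -21049*(66 + 210)/(132 + 210 - 1*(-35)) + 36068/(-160) = -21049*276/(132 + 210 + 35) + 36068*(-1/160) = -21049/((1/276)*377) - 9017/40 = -21049/377/276 - 9017/40 = -21049*276/377 - 9017/40 = -5809524/377 - 9017/40 = -235780369/15080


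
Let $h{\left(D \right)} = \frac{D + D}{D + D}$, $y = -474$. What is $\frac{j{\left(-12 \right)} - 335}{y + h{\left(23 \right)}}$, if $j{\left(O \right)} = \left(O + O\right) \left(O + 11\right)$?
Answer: $\frac{311}{473} \approx 0.65751$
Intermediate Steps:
$h{\left(D \right)} = 1$ ($h{\left(D \right)} = \frac{2 D}{2 D} = 2 D \frac{1}{2 D} = 1$)
$j{\left(O \right)} = 2 O \left(11 + O\right)$
$\frac{j{\left(-12 \right)} - 335}{y + h{\left(23 \right)}} = \frac{2 \left(-12\right) \left(11 - 12\right) - 335}{-474 + 1} = \frac{2 \left(-12\right) \left(-1\right) - 335}{-473} = \left(24 - 335\right) \left(- \frac{1}{473}\right) = \left(-311\right) \left(- \frac{1}{473}\right) = \frac{311}{473}$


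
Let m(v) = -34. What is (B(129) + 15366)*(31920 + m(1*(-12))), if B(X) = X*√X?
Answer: 489960276 + 4113294*√129 ≈ 5.3668e+8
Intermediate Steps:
B(X) = X^(3/2)
(B(129) + 15366)*(31920 + m(1*(-12))) = (129^(3/2) + 15366)*(31920 - 34) = (129*√129 + 15366)*31886 = (15366 + 129*√129)*31886 = 489960276 + 4113294*√129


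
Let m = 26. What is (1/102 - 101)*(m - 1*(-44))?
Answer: -360535/51 ≈ -7069.3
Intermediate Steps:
(1/102 - 101)*(m - 1*(-44)) = (1/102 - 101)*(26 - 1*(-44)) = (1/102 - 101)*(26 + 44) = -10301/102*70 = -360535/51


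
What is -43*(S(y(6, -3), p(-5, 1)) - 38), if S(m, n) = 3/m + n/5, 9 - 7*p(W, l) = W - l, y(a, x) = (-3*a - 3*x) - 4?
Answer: 147920/91 ≈ 1625.5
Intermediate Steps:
y(a, x) = -4 - 3*a - 3*x
p(W, l) = 9/7 - W/7 + l/7 (p(W, l) = 9/7 - (W - l)/7 = 9/7 + (-W/7 + l/7) = 9/7 - W/7 + l/7)
S(m, n) = 3/m + n/5 (S(m, n) = 3/m + n*(1/5) = 3/m + n/5)
-43*(S(y(6, -3), p(-5, 1)) - 38) = -43*((3/(-4 - 3*6 - 3*(-3)) + (9/7 - 1/7*(-5) + (1/7)*1)/5) - 38) = -43*((3/(-4 - 18 + 9) + (9/7 + 5/7 + 1/7)/5) - 38) = -43*((3/(-13) + (1/5)*(15/7)) - 38) = -43*((3*(-1/13) + 3/7) - 38) = -43*((-3/13 + 3/7) - 38) = -43*(18/91 - 38) = -43*(-3440/91) = 147920/91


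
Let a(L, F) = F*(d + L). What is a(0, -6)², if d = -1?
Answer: 36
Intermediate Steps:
a(L, F) = F*(-1 + L)
a(0, -6)² = (-6*(-1 + 0))² = (-6*(-1))² = 6² = 36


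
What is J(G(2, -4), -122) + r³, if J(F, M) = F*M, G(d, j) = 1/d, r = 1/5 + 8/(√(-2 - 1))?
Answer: -9224/125 + 12728*I*√3/225 ≈ -73.792 + 97.98*I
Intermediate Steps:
r = ⅕ - 8*I*√3/3 (r = 1*(⅕) + 8/(√(-3)) = ⅕ + 8/((I*√3)) = ⅕ + 8*(-I*√3/3) = ⅕ - 8*I*√3/3 ≈ 0.2 - 4.6188*I)
J(G(2, -4), -122) + r³ = -122/2 + (⅕ - 8*I*√3/3)³ = (½)*(-122) + (⅕ - 8*I*√3/3)³ = -61 + (⅕ - 8*I*√3/3)³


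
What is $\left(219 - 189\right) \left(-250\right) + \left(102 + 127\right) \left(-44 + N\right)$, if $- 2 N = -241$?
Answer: $\frac{20037}{2} \approx 10019.0$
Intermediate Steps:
$N = \frac{241}{2}$ ($N = \left(- \frac{1}{2}\right) \left(-241\right) = \frac{241}{2} \approx 120.5$)
$\left(219 - 189\right) \left(-250\right) + \left(102 + 127\right) \left(-44 + N\right) = \left(219 - 189\right) \left(-250\right) + \left(102 + 127\right) \left(-44 + \frac{241}{2}\right) = \left(219 - 189\right) \left(-250\right) + 229 \cdot \frac{153}{2} = 30 \left(-250\right) + \frac{35037}{2} = -7500 + \frac{35037}{2} = \frac{20037}{2}$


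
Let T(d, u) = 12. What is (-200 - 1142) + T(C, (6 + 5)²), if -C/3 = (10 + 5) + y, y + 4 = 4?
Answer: -1330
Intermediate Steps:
y = 0 (y = -4 + 4 = 0)
C = -45 (C = -3*((10 + 5) + 0) = -3*(15 + 0) = -3*15 = -45)
(-200 - 1142) + T(C, (6 + 5)²) = (-200 - 1142) + 12 = -1342 + 12 = -1330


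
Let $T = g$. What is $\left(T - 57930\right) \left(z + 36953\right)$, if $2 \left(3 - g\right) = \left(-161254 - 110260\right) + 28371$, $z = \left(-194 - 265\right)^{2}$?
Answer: $15760542113$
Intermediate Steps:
$z = 210681$ ($z = \left(-459\right)^{2} = 210681$)
$g = \frac{243149}{2}$ ($g = 3 - \frac{\left(-161254 - 110260\right) + 28371}{2} = 3 - \frac{-271514 + 28371}{2} = 3 - - \frac{243143}{2} = 3 + \frac{243143}{2} = \frac{243149}{2} \approx 1.2157 \cdot 10^{5}$)
$T = \frac{243149}{2} \approx 1.2157 \cdot 10^{5}$
$\left(T - 57930\right) \left(z + 36953\right) = \left(\frac{243149}{2} - 57930\right) \left(210681 + 36953\right) = \left(\frac{243149}{2} - 57930\right) 247634 = \frac{127289}{2} \cdot 247634 = 15760542113$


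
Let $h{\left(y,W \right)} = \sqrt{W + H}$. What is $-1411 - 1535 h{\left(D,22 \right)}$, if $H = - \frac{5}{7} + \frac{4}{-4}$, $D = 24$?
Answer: $-1411 - \frac{1535 \sqrt{994}}{7} \approx -8324.6$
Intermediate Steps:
$H = - \frac{12}{7}$ ($H = \left(-5\right) \frac{1}{7} + 4 \left(- \frac{1}{4}\right) = - \frac{5}{7} - 1 = - \frac{12}{7} \approx -1.7143$)
$h{\left(y,W \right)} = \sqrt{- \frac{12}{7} + W}$ ($h{\left(y,W \right)} = \sqrt{W - \frac{12}{7}} = \sqrt{- \frac{12}{7} + W}$)
$-1411 - 1535 h{\left(D,22 \right)} = -1411 - 1535 \frac{\sqrt{-84 + 49 \cdot 22}}{7} = -1411 - 1535 \frac{\sqrt{-84 + 1078}}{7} = -1411 - 1535 \frac{\sqrt{994}}{7} = -1411 - \frac{1535 \sqrt{994}}{7}$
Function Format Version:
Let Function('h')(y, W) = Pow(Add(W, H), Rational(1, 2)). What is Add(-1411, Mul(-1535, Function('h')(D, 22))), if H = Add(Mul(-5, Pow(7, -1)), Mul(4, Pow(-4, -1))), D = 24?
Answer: Add(-1411, Mul(Rational(-1535, 7), Pow(994, Rational(1, 2)))) ≈ -8324.6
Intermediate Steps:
H = Rational(-12, 7) (H = Add(Mul(-5, Rational(1, 7)), Mul(4, Rational(-1, 4))) = Add(Rational(-5, 7), -1) = Rational(-12, 7) ≈ -1.7143)
Function('h')(y, W) = Pow(Add(Rational(-12, 7), W), Rational(1, 2)) (Function('h')(y, W) = Pow(Add(W, Rational(-12, 7)), Rational(1, 2)) = Pow(Add(Rational(-12, 7), W), Rational(1, 2)))
Add(-1411, Mul(-1535, Function('h')(D, 22))) = Add(-1411, Mul(-1535, Mul(Rational(1, 7), Pow(Add(-84, Mul(49, 22)), Rational(1, 2))))) = Add(-1411, Mul(-1535, Mul(Rational(1, 7), Pow(Add(-84, 1078), Rational(1, 2))))) = Add(-1411, Mul(-1535, Mul(Rational(1, 7), Pow(994, Rational(1, 2))))) = Add(-1411, Mul(Rational(-1535, 7), Pow(994, Rational(1, 2))))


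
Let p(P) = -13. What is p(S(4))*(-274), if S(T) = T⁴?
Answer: 3562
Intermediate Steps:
p(S(4))*(-274) = -13*(-274) = 3562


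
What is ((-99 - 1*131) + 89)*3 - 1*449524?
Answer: -449947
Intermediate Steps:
((-99 - 1*131) + 89)*3 - 1*449524 = ((-99 - 131) + 89)*3 - 449524 = (-230 + 89)*3 - 449524 = -141*3 - 449524 = -423 - 449524 = -449947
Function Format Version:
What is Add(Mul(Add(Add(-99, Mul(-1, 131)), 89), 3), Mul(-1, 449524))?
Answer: -449947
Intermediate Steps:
Add(Mul(Add(Add(-99, Mul(-1, 131)), 89), 3), Mul(-1, 449524)) = Add(Mul(Add(Add(-99, -131), 89), 3), -449524) = Add(Mul(Add(-230, 89), 3), -449524) = Add(Mul(-141, 3), -449524) = Add(-423, -449524) = -449947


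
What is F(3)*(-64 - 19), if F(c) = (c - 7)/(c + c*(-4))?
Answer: -332/9 ≈ -36.889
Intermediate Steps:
F(c) = -(-7 + c)/(3*c) (F(c) = (-7 + c)/(c - 4*c) = (-7 + c)/((-3*c)) = (-7 + c)*(-1/(3*c)) = -(-7 + c)/(3*c))
F(3)*(-64 - 19) = ((1/3)*(7 - 1*3)/3)*(-64 - 19) = ((1/3)*(1/3)*(7 - 3))*(-83) = ((1/3)*(1/3)*4)*(-83) = (4/9)*(-83) = -332/9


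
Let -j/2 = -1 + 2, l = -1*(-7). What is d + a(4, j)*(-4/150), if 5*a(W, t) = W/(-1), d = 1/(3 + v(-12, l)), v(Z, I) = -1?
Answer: 391/750 ≈ 0.52133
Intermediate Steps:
l = 7
j = -2 (j = -2*(-1 + 2) = -2*1 = -2)
d = ½ (d = 1/(3 - 1) = 1/2 = ½ ≈ 0.50000)
a(W, t) = -W/5 (a(W, t) = (W/(-1))/5 = (W*(-1))/5 = (-W)/5 = -W/5)
d + a(4, j)*(-4/150) = ½ + (-⅕*4)*(-4/150) = ½ - (-16)/(5*150) = ½ - ⅘*(-2/75) = ½ + 8/375 = 391/750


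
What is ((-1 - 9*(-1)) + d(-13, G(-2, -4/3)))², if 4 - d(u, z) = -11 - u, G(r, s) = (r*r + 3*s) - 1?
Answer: 100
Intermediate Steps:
G(r, s) = -1 + r² + 3*s (G(r, s) = (r² + 3*s) - 1 = -1 + r² + 3*s)
d(u, z) = 15 + u (d(u, z) = 4 - (-11 - u) = 4 + (11 + u) = 15 + u)
((-1 - 9*(-1)) + d(-13, G(-2, -4/3)))² = ((-1 - 9*(-1)) + (15 - 13))² = ((-1 + 9) + 2)² = (8 + 2)² = 10² = 100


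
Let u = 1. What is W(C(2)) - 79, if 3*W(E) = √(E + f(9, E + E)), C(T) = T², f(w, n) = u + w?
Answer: -79 + √14/3 ≈ -77.753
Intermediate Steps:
f(w, n) = 1 + w
W(E) = √(10 + E)/3 (W(E) = √(E + (1 + 9))/3 = √(E + 10)/3 = √(10 + E)/3)
W(C(2)) - 79 = √(10 + 2²)/3 - 79 = √(10 + 4)/3 - 79 = √14/3 - 79 = -79 + √14/3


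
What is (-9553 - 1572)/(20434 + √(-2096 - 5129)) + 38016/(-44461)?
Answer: -1528296134738/1092055216873 + 55625*I/24562093 ≈ -1.3995 + 0.0022647*I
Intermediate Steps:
(-9553 - 1572)/(20434 + √(-2096 - 5129)) + 38016/(-44461) = -11125/(20434 + √(-7225)) + 38016*(-1/44461) = -11125*(20434 - 85*I)/417555581 - 38016/44461 = -38016/44461 - 11125*(20434 - 85*I)/417555581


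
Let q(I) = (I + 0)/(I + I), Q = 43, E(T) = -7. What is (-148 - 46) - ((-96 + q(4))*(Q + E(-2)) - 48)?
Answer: 3292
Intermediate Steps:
q(I) = ½ (q(I) = I/((2*I)) = I*(1/(2*I)) = ½)
(-148 - 46) - ((-96 + q(4))*(Q + E(-2)) - 48) = (-148 - 46) - ((-96 + ½)*(43 - 7) - 48) = -194 - (-191/2*36 - 48) = -194 - (-3438 - 48) = -194 - 1*(-3486) = -194 + 3486 = 3292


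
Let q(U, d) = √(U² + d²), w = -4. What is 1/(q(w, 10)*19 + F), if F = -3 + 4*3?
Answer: -9/41795 + 38*√29/41795 ≈ 0.0046809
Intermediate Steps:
F = 9 (F = -3 + 12 = 9)
1/(q(w, 10)*19 + F) = 1/(√((-4)² + 10²)*19 + 9) = 1/(√(16 + 100)*19 + 9) = 1/(√116*19 + 9) = 1/((2*√29)*19 + 9) = 1/(38*√29 + 9) = 1/(9 + 38*√29)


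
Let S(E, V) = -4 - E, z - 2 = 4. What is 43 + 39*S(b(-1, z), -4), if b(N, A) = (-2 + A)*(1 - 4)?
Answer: 355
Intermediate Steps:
z = 6 (z = 2 + 4 = 6)
b(N, A) = 6 - 3*A (b(N, A) = (-2 + A)*(-3) = 6 - 3*A)
43 + 39*S(b(-1, z), -4) = 43 + 39*(-4 - (6 - 3*6)) = 43 + 39*(-4 - (6 - 18)) = 43 + 39*(-4 - 1*(-12)) = 43 + 39*(-4 + 12) = 43 + 39*8 = 43 + 312 = 355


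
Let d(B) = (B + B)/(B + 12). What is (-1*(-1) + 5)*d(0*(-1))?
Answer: 0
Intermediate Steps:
d(B) = 2*B/(12 + B) (d(B) = (2*B)/(12 + B) = 2*B/(12 + B))
(-1*(-1) + 5)*d(0*(-1)) = (-1*(-1) + 5)*(2*(0*(-1))/(12 + 0*(-1))) = (1 + 5)*(2*0/(12 + 0)) = 6*(2*0/12) = 6*(2*0*(1/12)) = 6*0 = 0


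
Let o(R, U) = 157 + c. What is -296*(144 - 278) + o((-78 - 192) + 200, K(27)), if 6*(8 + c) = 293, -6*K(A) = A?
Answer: 239171/6 ≈ 39862.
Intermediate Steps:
K(A) = -A/6
c = 245/6 (c = -8 + (1/6)*293 = -8 + 293/6 = 245/6 ≈ 40.833)
o(R, U) = 1187/6 (o(R, U) = 157 + 245/6 = 1187/6)
-296*(144 - 278) + o((-78 - 192) + 200, K(27)) = -296*(144 - 278) + 1187/6 = -296*(-134) + 1187/6 = 39664 + 1187/6 = 239171/6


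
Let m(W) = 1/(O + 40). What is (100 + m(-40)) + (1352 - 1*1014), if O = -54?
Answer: 6131/14 ≈ 437.93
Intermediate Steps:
m(W) = -1/14 (m(W) = 1/(-54 + 40) = 1/(-14) = -1/14)
(100 + m(-40)) + (1352 - 1*1014) = (100 - 1/14) + (1352 - 1*1014) = 1399/14 + (1352 - 1014) = 1399/14 + 338 = 6131/14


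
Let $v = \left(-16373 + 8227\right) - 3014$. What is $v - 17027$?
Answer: $-28187$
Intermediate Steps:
$v = -11160$ ($v = -8146 - 3014 = -11160$)
$v - 17027 = -11160 - 17027 = -28187$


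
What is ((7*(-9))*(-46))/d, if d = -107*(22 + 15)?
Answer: -2898/3959 ≈ -0.73200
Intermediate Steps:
d = -3959 (d = -107*37 = -3959)
((7*(-9))*(-46))/d = ((7*(-9))*(-46))/(-3959) = -63*(-46)*(-1/3959) = 2898*(-1/3959) = -2898/3959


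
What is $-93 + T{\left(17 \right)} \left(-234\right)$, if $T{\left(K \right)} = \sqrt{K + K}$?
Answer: $-93 - 234 \sqrt{34} \approx -1457.4$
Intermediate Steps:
$T{\left(K \right)} = \sqrt{2} \sqrt{K}$ ($T{\left(K \right)} = \sqrt{2 K} = \sqrt{2} \sqrt{K}$)
$-93 + T{\left(17 \right)} \left(-234\right) = -93 + \sqrt{2} \sqrt{17} \left(-234\right) = -93 + \sqrt{34} \left(-234\right) = -93 - 234 \sqrt{34}$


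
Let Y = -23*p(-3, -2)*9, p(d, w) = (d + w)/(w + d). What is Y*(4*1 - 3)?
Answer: -207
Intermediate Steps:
p(d, w) = 1 (p(d, w) = (d + w)/(d + w) = 1)
Y = -207 (Y = -23*1*9 = -23*9 = -207)
Y*(4*1 - 3) = -207*(4*1 - 3) = -207*(4 - 3) = -207*1 = -207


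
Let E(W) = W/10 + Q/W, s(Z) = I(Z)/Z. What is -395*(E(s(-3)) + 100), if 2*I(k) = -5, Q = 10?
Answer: -531275/12 ≈ -44273.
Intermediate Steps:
I(k) = -5/2 (I(k) = (½)*(-5) = -5/2)
s(Z) = -5/(2*Z)
E(W) = 10/W + W/10 (E(W) = W/10 + 10/W = 10/W + W/10)
-395*(E(s(-3)) + 100) = -395*((10/((-5/2/(-3))) + (-5/2/(-3))/10) + 100) = -395*((10/((-5/2*(-⅓))) + (-5/2*(-⅓))/10) + 100) = -395*((10/(⅚) + (⅒)*(⅚)) + 100) = -395*((10*(6/5) + 1/12) + 100) = -395*((12 + 1/12) + 100) = -395*(145/12 + 100) = -395*1345/12 = -531275/12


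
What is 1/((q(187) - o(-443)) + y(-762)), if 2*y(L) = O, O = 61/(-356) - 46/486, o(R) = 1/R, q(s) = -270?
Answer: -76646088/20704464617 ≈ -0.0037019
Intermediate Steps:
O = -23011/86508 (O = 61*(-1/356) - 46*1/486 = -61/356 - 23/243 = -23011/86508 ≈ -0.26600)
y(L) = -23011/173016 (y(L) = (½)*(-23011/86508) = -23011/173016)
1/((q(187) - o(-443)) + y(-762)) = 1/((-270 - 1/(-443)) - 23011/173016) = 1/((-270 - 1*(-1/443)) - 23011/173016) = 1/((-270 + 1/443) - 23011/173016) = 1/(-119609/443 - 23011/173016) = 1/(-20704464617/76646088) = -76646088/20704464617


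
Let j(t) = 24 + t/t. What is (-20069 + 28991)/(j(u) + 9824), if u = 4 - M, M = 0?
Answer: 2974/3283 ≈ 0.90588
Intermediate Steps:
u = 4 (u = 4 - 1*0 = 4 + 0 = 4)
j(t) = 25 (j(t) = 24 + 1 = 25)
(-20069 + 28991)/(j(u) + 9824) = (-20069 + 28991)/(25 + 9824) = 8922/9849 = 8922*(1/9849) = 2974/3283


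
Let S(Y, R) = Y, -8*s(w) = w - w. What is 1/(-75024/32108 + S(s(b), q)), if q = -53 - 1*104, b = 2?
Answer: -8027/18756 ≈ -0.42797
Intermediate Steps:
s(w) = 0 (s(w) = -(w - w)/8 = -⅛*0 = 0)
q = -157 (q = -53 - 104 = -157)
1/(-75024/32108 + S(s(b), q)) = 1/(-75024/32108 + 0) = 1/(-75024*1/32108 + 0) = 1/(-18756/8027 + 0) = 1/(-18756/8027) = -8027/18756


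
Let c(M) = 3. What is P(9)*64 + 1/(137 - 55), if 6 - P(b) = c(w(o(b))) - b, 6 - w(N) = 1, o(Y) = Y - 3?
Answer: 62977/82 ≈ 768.01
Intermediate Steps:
o(Y) = -3 + Y
w(N) = 5 (w(N) = 6 - 1*1 = 6 - 1 = 5)
P(b) = 3 + b (P(b) = 6 - (3 - b) = 6 + (-3 + b) = 3 + b)
P(9)*64 + 1/(137 - 55) = (3 + 9)*64 + 1/(137 - 55) = 12*64 + 1/82 = 768 + 1/82 = 62977/82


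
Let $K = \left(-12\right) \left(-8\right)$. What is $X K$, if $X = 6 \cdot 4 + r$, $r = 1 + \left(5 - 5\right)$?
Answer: $2400$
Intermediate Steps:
$K = 96$
$r = 1$ ($r = 1 + 0 = 1$)
$X = 25$ ($X = 6 \cdot 4 + 1 = 24 + 1 = 25$)
$X K = 25 \cdot 96 = 2400$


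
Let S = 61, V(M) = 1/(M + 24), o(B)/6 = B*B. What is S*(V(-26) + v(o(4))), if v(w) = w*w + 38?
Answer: 1128927/2 ≈ 5.6446e+5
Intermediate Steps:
o(B) = 6*B**2 (o(B) = 6*(B*B) = 6*B**2)
V(M) = 1/(24 + M)
v(w) = 38 + w**2 (v(w) = w**2 + 38 = 38 + w**2)
S*(V(-26) + v(o(4))) = 61*(1/(24 - 26) + (38 + (6*4**2)**2)) = 61*(1/(-2) + (38 + (6*16)**2)) = 61*(-1/2 + (38 + 96**2)) = 61*(-1/2 + (38 + 9216)) = 61*(-1/2 + 9254) = 61*(18507/2) = 1128927/2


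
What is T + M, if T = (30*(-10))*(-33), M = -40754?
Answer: -30854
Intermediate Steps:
T = 9900 (T = -300*(-33) = 9900)
T + M = 9900 - 40754 = -30854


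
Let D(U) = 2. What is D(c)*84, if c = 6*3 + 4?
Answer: 168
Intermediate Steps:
c = 22 (c = 18 + 4 = 22)
D(c)*84 = 2*84 = 168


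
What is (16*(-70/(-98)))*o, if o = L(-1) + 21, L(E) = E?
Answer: 1600/7 ≈ 228.57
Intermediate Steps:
o = 20 (o = -1 + 21 = 20)
(16*(-70/(-98)))*o = (16*(-70/(-98)))*20 = (16*(-70*(-1/98)))*20 = (16*(5/7))*20 = (80/7)*20 = 1600/7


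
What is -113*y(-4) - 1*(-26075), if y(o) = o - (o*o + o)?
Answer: 27883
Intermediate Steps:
y(o) = -o² (y(o) = o - (o² + o) = o - (o + o²) = o + (-o - o²) = -o²)
-113*y(-4) - 1*(-26075) = -(-113)*(-4)² - 1*(-26075) = -(-113)*16 + 26075 = -113*(-16) + 26075 = 1808 + 26075 = 27883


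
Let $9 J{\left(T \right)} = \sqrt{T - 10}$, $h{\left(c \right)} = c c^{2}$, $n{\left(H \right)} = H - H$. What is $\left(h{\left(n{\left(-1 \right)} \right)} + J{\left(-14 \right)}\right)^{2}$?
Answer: $- \frac{8}{27} \approx -0.2963$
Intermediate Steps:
$n{\left(H \right)} = 0$
$h{\left(c \right)} = c^{3}$
$J{\left(T \right)} = \frac{\sqrt{-10 + T}}{9}$ ($J{\left(T \right)} = \frac{\sqrt{T - 10}}{9} = \frac{\sqrt{-10 + T}}{9}$)
$\left(h{\left(n{\left(-1 \right)} \right)} + J{\left(-14 \right)}\right)^{2} = \left(0^{3} + \frac{\sqrt{-10 - 14}}{9}\right)^{2} = \left(0 + \frac{\sqrt{-24}}{9}\right)^{2} = \left(0 + \frac{2 i \sqrt{6}}{9}\right)^{2} = \left(\frac{2 i \sqrt{6}}{9}\right)^{2} = - \frac{8}{27}$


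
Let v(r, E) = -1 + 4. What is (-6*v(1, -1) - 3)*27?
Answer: -567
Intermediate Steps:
v(r, E) = 3
(-6*v(1, -1) - 3)*27 = (-6*3 - 3)*27 = (-18 - 3)*27 = -21*27 = -567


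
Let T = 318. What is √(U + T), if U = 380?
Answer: √698 ≈ 26.420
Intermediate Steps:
√(U + T) = √(380 + 318) = √698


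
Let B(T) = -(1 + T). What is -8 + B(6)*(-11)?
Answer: 69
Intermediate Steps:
B(T) = -1 - T
-8 + B(6)*(-11) = -8 + (-1 - 1*6)*(-11) = -8 + (-1 - 6)*(-11) = -8 - 7*(-11) = -8 + 77 = 69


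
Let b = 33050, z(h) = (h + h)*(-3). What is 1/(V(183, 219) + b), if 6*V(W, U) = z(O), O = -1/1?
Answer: 1/33051 ≈ 3.0256e-5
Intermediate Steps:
O = -1 (O = -1*1 = -1)
z(h) = -6*h (z(h) = (2*h)*(-3) = -6*h)
V(W, U) = 1 (V(W, U) = (-6*(-1))/6 = (1/6)*6 = 1)
1/(V(183, 219) + b) = 1/(1 + 33050) = 1/33051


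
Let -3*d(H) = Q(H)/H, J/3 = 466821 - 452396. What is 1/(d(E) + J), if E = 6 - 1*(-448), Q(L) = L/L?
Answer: 1362/58940549 ≈ 2.3108e-5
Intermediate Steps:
Q(L) = 1
E = 454 (E = 6 + 448 = 454)
J = 43275 (J = 3*(466821 - 452396) = 3*14425 = 43275)
d(H) = -1/(3*H)
1/(d(E) + J) = 1/(-⅓/454 + 43275) = 1/(-⅓*1/454 + 43275) = 1/(-1/1362 + 43275) = 1/(58940549/1362) = 1362/58940549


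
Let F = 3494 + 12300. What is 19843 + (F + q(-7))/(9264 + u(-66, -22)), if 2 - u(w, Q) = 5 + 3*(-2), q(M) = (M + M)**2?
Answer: 61300357/3089 ≈ 19845.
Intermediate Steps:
q(M) = 4*M**2 (q(M) = (2*M)**2 = 4*M**2)
u(w, Q) = 3 (u(w, Q) = 2 - (5 + 3*(-2)) = 2 - (5 - 6) = 2 - 1*(-1) = 2 + 1 = 3)
F = 15794
19843 + (F + q(-7))/(9264 + u(-66, -22)) = 19843 + (15794 + 4*(-7)**2)/(9264 + 3) = 19843 + (15794 + 4*49)/9267 = 19843 + (15794 + 196)*(1/9267) = 19843 + 15990*(1/9267) = 19843 + 5330/3089 = 61300357/3089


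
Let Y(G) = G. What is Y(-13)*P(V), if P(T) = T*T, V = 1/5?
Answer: -13/25 ≈ -0.52000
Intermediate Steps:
V = ⅕ ≈ 0.20000
P(T) = T²
Y(-13)*P(V) = -13*(⅕)² = -13*1/25 = -13/25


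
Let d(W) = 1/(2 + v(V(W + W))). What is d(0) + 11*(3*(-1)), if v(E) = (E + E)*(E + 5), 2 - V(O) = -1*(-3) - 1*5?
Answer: -2441/74 ≈ -32.987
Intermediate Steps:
V(O) = 4 (V(O) = 2 - (-1*(-3) - 1*5) = 2 - (3 - 5) = 2 - 1*(-2) = 2 + 2 = 4)
v(E) = 2*E*(5 + E) (v(E) = (2*E)*(5 + E) = 2*E*(5 + E))
d(W) = 1/74 (d(W) = 1/(2 + 2*4*(5 + 4)) = 1/(2 + 2*4*9) = 1/(2 + 72) = 1/74)
d(0) + 11*(3*(-1)) = 1/74 + 11*(3*(-1)) = 1/74 + 11*(-3) = 1/74 - 33 = -2441/74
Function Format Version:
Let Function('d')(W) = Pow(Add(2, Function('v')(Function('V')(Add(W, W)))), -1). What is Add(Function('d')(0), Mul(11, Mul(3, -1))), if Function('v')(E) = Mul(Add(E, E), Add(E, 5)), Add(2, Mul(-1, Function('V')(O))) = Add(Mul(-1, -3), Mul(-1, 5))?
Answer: Rational(-2441, 74) ≈ -32.987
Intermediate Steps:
Function('V')(O) = 4 (Function('V')(O) = Add(2, Mul(-1, Add(Mul(-1, -3), Mul(-1, 5)))) = Add(2, Mul(-1, Add(3, -5))) = Add(2, Mul(-1, -2)) = Add(2, 2) = 4)
Function('v')(E) = Mul(2, E, Add(5, E)) (Function('v')(E) = Mul(Mul(2, E), Add(5, E)) = Mul(2, E, Add(5, E)))
Function('d')(W) = Rational(1, 74) (Function('d')(W) = Pow(Add(2, Mul(2, 4, Add(5, 4))), -1) = Pow(Add(2, Mul(2, 4, 9)), -1) = Pow(Add(2, 72), -1) = Pow(74, -1) = Rational(1, 74))
Add(Function('d')(0), Mul(11, Mul(3, -1))) = Add(Rational(1, 74), Mul(11, Mul(3, -1))) = Add(Rational(1, 74), Mul(11, -3)) = Add(Rational(1, 74), -33) = Rational(-2441, 74)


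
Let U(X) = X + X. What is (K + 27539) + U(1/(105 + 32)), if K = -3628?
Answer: 3275809/137 ≈ 23911.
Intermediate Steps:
U(X) = 2*X
(K + 27539) + U(1/(105 + 32)) = (-3628 + 27539) + 2/(105 + 32) = 23911 + 2/137 = 3275809/137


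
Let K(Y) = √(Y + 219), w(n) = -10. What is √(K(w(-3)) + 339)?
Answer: √(339 + √209) ≈ 18.800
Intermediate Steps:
K(Y) = √(219 + Y)
√(K(w(-3)) + 339) = √(√(219 - 10) + 339) = √(√209 + 339) = √(339 + √209)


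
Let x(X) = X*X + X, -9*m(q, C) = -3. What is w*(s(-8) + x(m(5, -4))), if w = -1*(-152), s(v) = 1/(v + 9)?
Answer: 1976/9 ≈ 219.56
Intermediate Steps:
m(q, C) = 1/3 (m(q, C) = -1/9*(-3) = 1/3)
s(v) = 1/(9 + v)
x(X) = X + X**2 (x(X) = X**2 + X = X + X**2)
w = 152
w*(s(-8) + x(m(5, -4))) = 152*(1/(9 - 8) + (1 + 1/3)/3) = 152*(1/1 + (1/3)*(4/3)) = 152*(1 + 4/9) = 152*(13/9) = 1976/9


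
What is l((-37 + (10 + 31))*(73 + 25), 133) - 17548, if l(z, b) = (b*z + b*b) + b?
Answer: 52410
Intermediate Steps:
l(z, b) = b + b**2 + b*z (l(z, b) = (b*z + b**2) + b = (b**2 + b*z) + b = b + b**2 + b*z)
l((-37 + (10 + 31))*(73 + 25), 133) - 17548 = 133*(1 + 133 + (-37 + (10 + 31))*(73 + 25)) - 17548 = 133*(1 + 133 + (-37 + 41)*98) - 17548 = 133*(1 + 133 + 4*98) - 17548 = 133*(1 + 133 + 392) - 17548 = 133*526 - 17548 = 69958 - 17548 = 52410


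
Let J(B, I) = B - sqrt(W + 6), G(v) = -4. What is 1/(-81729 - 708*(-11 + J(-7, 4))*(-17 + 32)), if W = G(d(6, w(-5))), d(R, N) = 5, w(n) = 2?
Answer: 1351/145056481 - 1180*sqrt(2)/1305508329 ≈ 8.0354e-6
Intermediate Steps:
W = -4
J(B, I) = B - sqrt(2) (J(B, I) = B - sqrt(-4 + 6) = B - sqrt(2))
1/(-81729 - 708*(-11 + J(-7, 4))*(-17 + 32)) = 1/(-81729 - 708*(-11 + (-7 - sqrt(2)))*(-17 + 32)) = 1/(-81729 - 708*(-18 - sqrt(2))*15) = 1/(-81729 - 708*(-270 - 15*sqrt(2))) = 1/(-81729 + (191160 + 10620*sqrt(2))) = 1/(109431 + 10620*sqrt(2))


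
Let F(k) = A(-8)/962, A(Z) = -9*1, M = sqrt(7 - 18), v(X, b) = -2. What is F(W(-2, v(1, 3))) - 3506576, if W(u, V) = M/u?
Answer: -3373326121/962 ≈ -3.5066e+6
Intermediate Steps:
M = I*sqrt(11) (M = sqrt(-11) = I*sqrt(11) ≈ 3.3166*I)
A(Z) = -9
W(u, V) = I*sqrt(11)/u (W(u, V) = (I*sqrt(11))/u = I*sqrt(11)/u)
F(k) = -9/962
F(W(-2, v(1, 3))) - 3506576 = -9/962 - 3506576 = -3373326121/962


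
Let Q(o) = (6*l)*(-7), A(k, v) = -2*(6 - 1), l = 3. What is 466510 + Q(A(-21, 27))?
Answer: 466384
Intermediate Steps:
A(k, v) = -10 (A(k, v) = -2*5 = -10)
Q(o) = -126 (Q(o) = (6*3)*(-7) = 18*(-7) = -126)
466510 + Q(A(-21, 27)) = 466510 - 126 = 466384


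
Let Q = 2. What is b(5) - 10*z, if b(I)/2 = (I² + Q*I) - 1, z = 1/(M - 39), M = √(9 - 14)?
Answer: 52079/763 + 5*I*√5/763 ≈ 68.256 + 0.014653*I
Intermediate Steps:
M = I*√5 (M = √(-5) = I*√5 ≈ 2.2361*I)
z = 1/(-39 + I*√5) (z = 1/(I*√5 - 39) = 1/(-39 + I*√5) ≈ -0.025557 - 0.0014653*I)
b(I) = -2 + 2*I² + 4*I (b(I) = 2*((I² + 2*I) - 1) = 2*(-1 + I² + 2*I) = -2 + 2*I² + 4*I)
b(5) - 10*z = (-2 + 2*5² + 4*5) - 10*(-39/1526 - I*√5/1526) = (-2 + 2*25 + 20) + (195/763 + 5*I*√5/763) = (-2 + 50 + 20) + (195/763 + 5*I*√5/763) = 68 + (195/763 + 5*I*√5/763) = 52079/763 + 5*I*√5/763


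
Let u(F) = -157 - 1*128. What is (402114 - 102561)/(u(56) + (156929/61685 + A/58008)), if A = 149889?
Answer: -357289192701480/333814883801 ≈ -1070.3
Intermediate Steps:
u(F) = -285 (u(F) = -157 - 128 = -285)
(402114 - 102561)/(u(56) + (156929/61685 + A/58008)) = (402114 - 102561)/(-285 + (156929/61685 + 149889/58008)) = 299553/(-285 + (156929*(1/61685) + 149889*(1/58008))) = 299553/(-285 + (156929/61685 + 49963/19336)) = 299553/(-285 + 6116346799/1192741160) = 299553/(-333814883801/1192741160) = 299553*(-1192741160/333814883801) = -357289192701480/333814883801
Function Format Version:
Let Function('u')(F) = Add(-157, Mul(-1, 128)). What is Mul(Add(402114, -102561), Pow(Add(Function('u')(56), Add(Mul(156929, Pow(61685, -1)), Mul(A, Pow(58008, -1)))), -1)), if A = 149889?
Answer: Rational(-357289192701480, 333814883801) ≈ -1070.3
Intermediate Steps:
Function('u')(F) = -285 (Function('u')(F) = Add(-157, -128) = -285)
Mul(Add(402114, -102561), Pow(Add(Function('u')(56), Add(Mul(156929, Pow(61685, -1)), Mul(A, Pow(58008, -1)))), -1)) = Mul(Add(402114, -102561), Pow(Add(-285, Add(Mul(156929, Pow(61685, -1)), Mul(149889, Pow(58008, -1)))), -1)) = Mul(299553, Pow(Add(-285, Add(Mul(156929, Rational(1, 61685)), Mul(149889, Rational(1, 58008)))), -1)) = Mul(299553, Pow(Add(-285, Add(Rational(156929, 61685), Rational(49963, 19336))), -1)) = Mul(299553, Pow(Add(-285, Rational(6116346799, 1192741160)), -1)) = Mul(299553, Pow(Rational(-333814883801, 1192741160), -1)) = Mul(299553, Rational(-1192741160, 333814883801)) = Rational(-357289192701480, 333814883801)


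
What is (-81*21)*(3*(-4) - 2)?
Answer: 23814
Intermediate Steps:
(-81*21)*(3*(-4) - 2) = -1701*(-12 - 2) = -1701*(-14) = 23814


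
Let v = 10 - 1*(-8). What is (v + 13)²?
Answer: 961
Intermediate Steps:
v = 18 (v = 10 + 8 = 18)
(v + 13)² = (18 + 13)² = 31² = 961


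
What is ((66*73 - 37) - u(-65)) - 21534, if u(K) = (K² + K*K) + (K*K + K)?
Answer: -29363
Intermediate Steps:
u(K) = K + 3*K² (u(K) = (K² + K²) + (K² + K) = 2*K² + (K + K²) = K + 3*K²)
((66*73 - 37) - u(-65)) - 21534 = ((66*73 - 37) - (-65)*(1 + 3*(-65))) - 21534 = ((4818 - 37) - (-65)*(1 - 195)) - 21534 = (4781 - (-65)*(-194)) - 21534 = (4781 - 1*12610) - 21534 = (4781 - 12610) - 21534 = -7829 - 21534 = -29363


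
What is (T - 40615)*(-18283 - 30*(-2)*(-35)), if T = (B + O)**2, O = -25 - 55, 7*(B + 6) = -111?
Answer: 30202836378/49 ≈ 6.1638e+8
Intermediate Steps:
B = -153/7 (B = -6 + (1/7)*(-111) = -6 - 111/7 = -153/7 ≈ -21.857)
O = -80
T = 508369/49 (T = (-153/7 - 80)**2 = (-713/7)**2 = 508369/49 ≈ 10375.)
(T - 40615)*(-18283 - 30*(-2)*(-35)) = (508369/49 - 40615)*(-18283 - 30*(-2)*(-35)) = -1481766*(-18283 + 60*(-35))/49 = -1481766*(-18283 - 2100)/49 = -1481766/49*(-20383) = 30202836378/49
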